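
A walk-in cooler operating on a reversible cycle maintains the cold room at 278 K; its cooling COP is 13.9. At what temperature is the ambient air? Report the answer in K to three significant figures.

COP_R = T_C/(T_H − T_C) gives T_H − T_C = T_C/COP.
With T_C = 278.00 K, T_H = 278.00 × (1 + 1/13.9) = 298.00 K.

298 K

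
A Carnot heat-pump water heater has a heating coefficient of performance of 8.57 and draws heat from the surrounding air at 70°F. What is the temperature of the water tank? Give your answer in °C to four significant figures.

59.98 °C

COP_HP = T_H/(T_H − T_C) rearranges to T_H = COP·T_C/(COP − 1).
With T_C = 294.26 K, T_H = 8.57 × 294.26/7.570 = 333.13 K.
Converting, 333.13 K = 59.98°C.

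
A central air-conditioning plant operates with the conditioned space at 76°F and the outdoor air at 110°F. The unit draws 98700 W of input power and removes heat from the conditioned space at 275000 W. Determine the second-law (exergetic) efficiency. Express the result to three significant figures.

COP_actual = Q̇_C/Ẇ = 275000/98700 = 2.786.
In absolute terms T_C = 297.59 K and T_H = 316.48 K, so ΔT = 18.89 K.
COP_Carnot = T_C/ΔT = 297.59/18.89 = 15.76.
η_II = COP_actual/COP_Carnot = 2.786/15.76 = 0.1768.

0.177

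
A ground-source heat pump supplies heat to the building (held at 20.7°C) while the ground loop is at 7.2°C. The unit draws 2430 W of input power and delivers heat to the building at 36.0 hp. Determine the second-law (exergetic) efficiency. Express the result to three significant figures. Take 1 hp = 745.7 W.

Converting, Q̇_H = 36.00 hp = 26850 W, so COP_actual = Q̇_H/Ẇ = 26850/2430 = 11.05.
In absolute terms T_C = 280.35 K and T_H = 293.85 K, so ΔT = 13.50 K.
COP_Carnot = T_H/ΔT = 293.85/13.50 = 21.77.
η_II = COP_actual/COP_Carnot = 11.05/21.77 = 0.5075.

0.508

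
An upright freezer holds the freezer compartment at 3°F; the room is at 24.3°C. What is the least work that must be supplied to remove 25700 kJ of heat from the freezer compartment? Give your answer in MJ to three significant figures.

In absolute terms T_C = 257.04 K and T_H = 297.45 K, so ΔT = 40.41 K.
The reversible limit is COP_R = T_C/ΔT = 6.361, so W_min = Q_C/COP = Q_C·ΔT/T_C.
W_min = 25700 × 40.41/257.04 = 4040 kJ = 4.040 MJ.

4.04 MJ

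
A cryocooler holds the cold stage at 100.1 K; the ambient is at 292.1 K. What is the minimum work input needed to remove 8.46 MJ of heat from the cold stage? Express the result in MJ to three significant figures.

16.2 MJ

The reservoir spacing is ΔT = 292.1 − 100.1 = 192.0 K.
The reversible limit is COP_R = T_C/ΔT = 0.5214, so W_min = Q_C/COP = Q_C·ΔT/T_C.
W_min = 8.460 × 192.0/100.10 = 16.23 MJ.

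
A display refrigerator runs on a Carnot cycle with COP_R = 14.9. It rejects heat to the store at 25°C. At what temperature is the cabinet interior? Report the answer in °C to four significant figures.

6.248 °C

For a Carnot refrigerator COP_R = T_C/(T_H − T_C), so T_C = COP·T_H/(1 + COP).
With T_H = 298.15 K, T_C = 14.9 × 298.15/15.90 = 279.40 K.
Converting, 279.40 K = 6.25°C.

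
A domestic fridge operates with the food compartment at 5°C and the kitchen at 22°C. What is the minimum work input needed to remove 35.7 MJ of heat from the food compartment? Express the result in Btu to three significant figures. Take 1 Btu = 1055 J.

2070 Btu

In absolute terms T_C = 278.15 K and T_H = 295.15 K, so ΔT = 17.00 K.
The reversible limit is COP_R = T_C/ΔT = 16.36, so W_min = Q_C/COP = Q_C·ΔT/T_C.
W_min = 35.70 × 17.00/278.15 = 2.182 MJ = 2068 Btu.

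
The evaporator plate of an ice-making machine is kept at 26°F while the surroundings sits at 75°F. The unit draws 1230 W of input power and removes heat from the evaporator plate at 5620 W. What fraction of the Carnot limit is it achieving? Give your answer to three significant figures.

COP_actual = Q̇_C/Ẇ = 5620/1230 = 4.569.
In absolute terms T_C = 269.82 K and T_H = 297.04 K, so ΔT = 27.22 K.
COP_Carnot = T_C/ΔT = 269.82/27.22 = 9.912.
η_II = COP_actual/COP_Carnot = 4.569/9.912 = 0.4610.

0.461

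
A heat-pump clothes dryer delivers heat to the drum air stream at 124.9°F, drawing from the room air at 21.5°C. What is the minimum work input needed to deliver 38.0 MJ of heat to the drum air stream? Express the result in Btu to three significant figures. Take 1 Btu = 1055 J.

3340 Btu

In absolute terms T_C = 294.65 K and T_H = 324.76 K, so ΔT = 30.11 K.
The reversible limit is COP_HP = T_H/ΔT = 10.79, so W_min = Q_H/COP = Q_H·ΔT/T_H.
W_min = 38.00 × 30.11/324.76 = 3.523 MJ = 3340 Btu.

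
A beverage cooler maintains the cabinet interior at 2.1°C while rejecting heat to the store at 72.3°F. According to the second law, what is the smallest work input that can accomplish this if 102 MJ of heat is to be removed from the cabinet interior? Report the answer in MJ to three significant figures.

7.52 MJ

In absolute terms T_C = 275.25 K and T_H = 295.54 K, so ΔT = 20.29 K.
The reversible limit is COP_R = T_C/ΔT = 13.57, so W_min = Q_C/COP = Q_C·ΔT/T_C.
W_min = 102.0 × 20.29/275.25 = 7.518 MJ.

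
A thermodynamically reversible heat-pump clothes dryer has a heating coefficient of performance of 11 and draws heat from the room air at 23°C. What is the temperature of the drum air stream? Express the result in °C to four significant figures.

52.62 °C

COP_HP = T_H/(T_H − T_C) rearranges to T_H = COP·T_C/(COP − 1).
With T_C = 296.15 K, T_H = 11 × 296.15/10.00 = 325.76 K.
Converting, 325.76 K = 52.62°C.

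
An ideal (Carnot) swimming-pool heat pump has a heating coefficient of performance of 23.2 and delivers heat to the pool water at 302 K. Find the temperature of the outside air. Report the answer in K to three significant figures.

COP_HP = T_H/(T_H − T_C) gives T_H − T_C = T_H/COP.
With T_H = 302.00 K, T_C = 302.00 × (1 − 1/23.2) = 288.98 K.

289 K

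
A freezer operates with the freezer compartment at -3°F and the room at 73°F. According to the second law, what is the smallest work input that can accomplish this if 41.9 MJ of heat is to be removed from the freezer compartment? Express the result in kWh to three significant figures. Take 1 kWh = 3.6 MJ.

1.94 kWh

In absolute terms T_C = 253.71 K and T_H = 295.93 K, so ΔT = 42.22 K.
The reversible limit is COP_R = T_C/ΔT = 6.009, so W_min = Q_C/COP = Q_C·ΔT/T_C.
W_min = 41.90 × 42.22/253.71 = 6.973 MJ = 1.937 kWh.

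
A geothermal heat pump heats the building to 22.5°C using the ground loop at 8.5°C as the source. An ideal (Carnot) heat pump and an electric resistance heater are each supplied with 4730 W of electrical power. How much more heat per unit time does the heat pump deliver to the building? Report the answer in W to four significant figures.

In absolute terms T_C = 281.65 K and T_H = 295.65 K, so ΔT = 14.00 K.
COP_Carnot = T_H/ΔT = 295.65/14.00 = 21.12.
The heat pump delivers Q̇_H = COP × Ẇ = 99890 W; the resistance heater delivers Ẇ = 4730 W.
Extra = (COP − 1)·Ẇ = 95160 W.

95160 W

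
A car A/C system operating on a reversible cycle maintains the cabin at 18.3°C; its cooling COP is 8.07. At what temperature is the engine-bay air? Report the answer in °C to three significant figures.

54.4 °C

COP_R = T_C/(T_H − T_C) gives T_H − T_C = T_C/COP.
With T_C = 291.45 K, T_H = 291.45 × (1 + 1/8.07) = 327.57 K.
Converting, 327.57 K = 54.42°C.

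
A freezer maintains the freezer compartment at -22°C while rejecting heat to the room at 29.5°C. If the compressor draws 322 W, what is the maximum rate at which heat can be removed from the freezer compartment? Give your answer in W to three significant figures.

1570 W

In absolute terms T_C = 251.15 K and T_H = 302.65 K, so ΔT = 51.50 K.
COP_Carnot = T_C/ΔT = 251.15/51.50 = 4.877.
Q̇_max = COP_Carnot × Ẇ = 4.877 × 322.0 W = 1570 W.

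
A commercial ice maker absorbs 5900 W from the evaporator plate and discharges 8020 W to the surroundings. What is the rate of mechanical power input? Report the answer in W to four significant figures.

2120 W

For a cyclic device the first law requires Q̇_H = Q̇_C + Ẇ.
Ẇ = Q̇_H − Q̇_C = 2120 W.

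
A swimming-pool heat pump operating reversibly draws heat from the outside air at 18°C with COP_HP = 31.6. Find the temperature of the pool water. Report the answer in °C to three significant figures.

COP_HP = T_H/(T_H − T_C) rearranges to T_H = COP·T_C/(COP − 1).
With T_C = 291.15 K, T_H = 31.6 × 291.15/30.60 = 300.66 K.
Converting, 300.66 K = 27.51°C.

27.5 °C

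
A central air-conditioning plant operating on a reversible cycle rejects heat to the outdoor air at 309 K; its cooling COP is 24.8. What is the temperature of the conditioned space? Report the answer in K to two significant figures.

300 K

For a Carnot refrigerator COP_R = T_C/(T_H − T_C), so T_C = COP·T_H/(1 + COP).
With T_H = 309.00 K, T_C = 24.8 × 309.00/25.80 = 297.02 K.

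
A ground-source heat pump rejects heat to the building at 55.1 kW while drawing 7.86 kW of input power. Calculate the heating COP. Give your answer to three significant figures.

7.01

The first law gives Q̇_H = Q̇_C + Ẇ, so the three rates are Q̇_C = 47.24, Q̇_H = 55.10, Ẇ = 7.860 kW.
COP_HP = Q̇_H/Ẇ = 55.10/7.860 = 7.010.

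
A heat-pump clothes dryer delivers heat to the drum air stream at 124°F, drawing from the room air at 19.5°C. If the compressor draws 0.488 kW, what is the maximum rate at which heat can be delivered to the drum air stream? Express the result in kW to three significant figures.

5.01 kW

In absolute terms T_C = 292.65 K and T_H = 324.26 K, so ΔT = 31.61 K.
COP_Carnot = T_H/ΔT = 324.26/31.61 = 10.26.
Q̇_max = COP_Carnot × Ẇ = 10.26 × 0.4880 kW = 5.006 kW.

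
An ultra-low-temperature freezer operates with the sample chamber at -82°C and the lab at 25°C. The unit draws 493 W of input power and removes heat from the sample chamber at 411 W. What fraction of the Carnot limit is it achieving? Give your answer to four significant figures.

0.4667

COP_actual = Q̇_C/Ẇ = 411.0/493.0 = 0.8337.
In absolute terms T_C = 191.15 K and T_H = 298.15 K, so ΔT = 107.0 K.
COP_Carnot = T_C/ΔT = 191.15/107.0 = 1.786.
η_II = COP_actual/COP_Carnot = 0.8337/1.786 = 0.4667.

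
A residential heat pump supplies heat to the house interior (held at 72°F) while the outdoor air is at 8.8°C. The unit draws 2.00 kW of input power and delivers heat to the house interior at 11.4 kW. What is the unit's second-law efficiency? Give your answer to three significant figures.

0.259

COP_actual = Q̇_H/Ẇ = 11.40/2.000 = 5.700.
In absolute terms T_C = 281.95 K and T_H = 295.37 K, so ΔT = 13.42 K.
COP_Carnot = T_H/ΔT = 295.37/13.42 = 22.01.
η_II = COP_actual/COP_Carnot = 5.700/22.01 = 0.2590.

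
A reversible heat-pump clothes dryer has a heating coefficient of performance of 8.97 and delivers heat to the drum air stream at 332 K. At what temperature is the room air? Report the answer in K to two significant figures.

COP_HP = T_H/(T_H − T_C) gives T_H − T_C = T_H/COP.
With T_H = 332.00 K, T_C = 332.00 × (1 − 1/8.97) = 294.99 K.

290 K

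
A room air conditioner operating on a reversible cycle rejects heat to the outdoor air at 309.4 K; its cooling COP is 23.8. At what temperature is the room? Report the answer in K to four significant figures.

For a Carnot refrigerator COP_R = T_C/(T_H − T_C), so T_C = COP·T_H/(1 + COP).
With T_H = 309.40 K, T_C = 23.8 × 309.40/24.80 = 296.92 K.

296.9 K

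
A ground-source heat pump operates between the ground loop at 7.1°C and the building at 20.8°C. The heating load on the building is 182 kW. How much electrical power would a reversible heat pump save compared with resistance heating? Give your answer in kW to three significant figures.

174 kW

In absolute terms T_C = 280.25 K and T_H = 293.95 K, so ΔT = 13.70 K.
COP_Carnot = T_H/ΔT = 293.95/13.70 = 21.46.
Resistance heating needs Ẇ_res = Q̇_H = 182.0 kW; the reversible heat pump needs only Ẇ_hp = Q̇_H/COP = 8.482 kW.
Saving = 182.0 − 8.482 = 173.5 kW.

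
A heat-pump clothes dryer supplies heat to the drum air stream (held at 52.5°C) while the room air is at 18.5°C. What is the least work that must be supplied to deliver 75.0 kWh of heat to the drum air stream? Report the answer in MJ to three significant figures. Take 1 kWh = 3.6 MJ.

In absolute terms T_C = 291.65 K and T_H = 325.65 K, so ΔT = 34.00 K.
The reversible limit is COP_HP = T_H/ΔT = 9.578, so W_min = Q_H/COP = Q_H·ΔT/T_H.
W_min = 75.00 × 34.00/325.65 = 7.830 kWh = 28.19 MJ.

28.2 MJ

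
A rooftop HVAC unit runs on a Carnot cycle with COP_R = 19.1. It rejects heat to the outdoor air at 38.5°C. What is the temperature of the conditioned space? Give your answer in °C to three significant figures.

For a Carnot refrigerator COP_R = T_C/(T_H − T_C), so T_C = COP·T_H/(1 + COP).
With T_H = 311.65 K, T_C = 19.1 × 311.65/20.10 = 296.15 K.
Converting, 296.15 K = 23.00°C.

23.0 °C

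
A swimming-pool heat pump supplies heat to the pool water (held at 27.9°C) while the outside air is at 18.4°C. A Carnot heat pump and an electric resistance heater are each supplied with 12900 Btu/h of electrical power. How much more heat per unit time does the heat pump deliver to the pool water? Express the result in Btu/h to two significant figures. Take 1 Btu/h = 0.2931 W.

In absolute terms T_C = 291.55 K and T_H = 301.05 K, so ΔT = 9.500 K.
COP_Carnot = T_H/ΔT = 301.05/9.500 = 31.69.
The heat pump delivers Q̇_H = COP × Ẇ = 408800 Btu/h; the resistance heater delivers Ẇ = 12900 Btu/h.
Extra = (COP − 1)·Ẇ = 395900 Btu/h.

400000 Btu/h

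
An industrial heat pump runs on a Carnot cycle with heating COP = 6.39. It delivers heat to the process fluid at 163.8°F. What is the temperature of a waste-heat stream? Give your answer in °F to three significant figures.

66.2 °F

COP_HP = T_H/(T_H − T_C) gives T_H − T_C = T_H/COP.
With T_H = 346.37 K, T_C = 346.37 × (1 − 1/6.39) = 292.17 K.
Converting, 292.17 K = 66.23°F.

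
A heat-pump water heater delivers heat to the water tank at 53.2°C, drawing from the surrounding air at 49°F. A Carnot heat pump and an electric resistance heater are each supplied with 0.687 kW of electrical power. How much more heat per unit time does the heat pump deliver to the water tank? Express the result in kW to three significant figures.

In absolute terms T_C = 282.59 K and T_H = 326.35 K, so ΔT = 43.76 K.
COP_Carnot = T_H/ΔT = 326.35/43.76 = 7.458.
The heat pump delivers Q̇_H = COP × Ẇ = 5.124 kW; the resistance heater delivers Ẇ = 0.6870 kW.
Extra = (COP − 1)·Ẇ = 4.437 kW.

4.44 kW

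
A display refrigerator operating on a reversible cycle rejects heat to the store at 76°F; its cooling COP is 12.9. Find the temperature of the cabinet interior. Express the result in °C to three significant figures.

3.03 °C

For a Carnot refrigerator COP_R = T_C/(T_H − T_C), so T_C = COP·T_H/(1 + COP).
With T_H = 297.59 K, T_C = 12.9 × 297.59/13.90 = 276.18 K.
Converting, 276.18 K = 3.03°C.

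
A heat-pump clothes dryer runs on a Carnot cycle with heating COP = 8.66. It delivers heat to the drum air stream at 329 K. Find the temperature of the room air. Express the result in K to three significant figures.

COP_HP = T_H/(T_H − T_C) gives T_H − T_C = T_H/COP.
With T_H = 329.00 K, T_C = 329.00 × (1 − 1/8.66) = 291.01 K.

291 K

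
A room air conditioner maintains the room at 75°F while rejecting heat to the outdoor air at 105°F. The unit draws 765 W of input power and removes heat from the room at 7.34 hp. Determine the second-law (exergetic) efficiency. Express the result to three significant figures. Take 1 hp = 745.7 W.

Converting, Q̇_C = 7.340 hp = 5473 W, so COP_actual = Q̇_C/Ẇ = 5473/765.0 = 7.155.
In absolute terms T_C = 297.04 K and T_H = 313.71 K, so ΔT = 16.67 K.
COP_Carnot = T_C/ΔT = 297.04/16.67 = 17.82.
η_II = COP_actual/COP_Carnot = 7.155/17.82 = 0.4015.

0.401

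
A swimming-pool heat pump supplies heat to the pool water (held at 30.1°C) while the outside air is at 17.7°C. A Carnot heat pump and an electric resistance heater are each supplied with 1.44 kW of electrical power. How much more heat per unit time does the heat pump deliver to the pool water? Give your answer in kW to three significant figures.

33.8 kW

In absolute terms T_C = 290.85 K and T_H = 303.25 K, so ΔT = 12.40 K.
COP_Carnot = T_H/ΔT = 303.25/12.40 = 24.46.
The heat pump delivers Q̇_H = COP × Ẇ = 35.22 kW; the resistance heater delivers Ẇ = 1.440 kW.
Extra = (COP − 1)·Ẇ = 33.78 kW.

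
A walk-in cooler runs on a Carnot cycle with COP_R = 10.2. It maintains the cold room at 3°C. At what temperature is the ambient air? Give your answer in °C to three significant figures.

COP_R = T_C/(T_H − T_C) gives T_H − T_C = T_C/COP.
With T_C = 276.15 K, T_H = 276.15 × (1 + 1/10.2) = 303.22 K.
Converting, 303.22 K = 30.07°C.

30.1 °C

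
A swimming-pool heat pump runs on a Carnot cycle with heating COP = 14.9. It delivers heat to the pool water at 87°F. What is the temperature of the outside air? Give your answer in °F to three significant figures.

COP_HP = T_H/(T_H − T_C) gives T_H − T_C = T_H/COP.
With T_H = 303.71 K, T_C = 303.71 × (1 − 1/14.9) = 283.32 K.
Converting, 283.32 K = 50.31°F.

50.3 °F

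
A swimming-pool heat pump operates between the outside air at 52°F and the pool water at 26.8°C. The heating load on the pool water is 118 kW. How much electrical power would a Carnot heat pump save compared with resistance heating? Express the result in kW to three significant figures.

112 kW

In absolute terms T_C = 284.26 K and T_H = 299.95 K, so ΔT = 15.69 K.
COP_Carnot = T_H/ΔT = 299.95/15.69 = 19.12.
Resistance heating needs Ẇ_res = Q̇_H = 118.0 kW; the reversible heat pump needs only Ẇ_hp = Q̇_H/COP = 6.172 kW.
Saving = 118.0 − 6.172 = 111.8 kW.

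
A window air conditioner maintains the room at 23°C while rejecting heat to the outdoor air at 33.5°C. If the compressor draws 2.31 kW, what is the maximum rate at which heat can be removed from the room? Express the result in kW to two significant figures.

65 kW

In absolute terms T_C = 296.15 K and T_H = 306.65 K, so ΔT = 10.50 K.
COP_Carnot = T_C/ΔT = 296.15/10.50 = 28.20.
Q̇_max = COP_Carnot × Ẇ = 28.20 × 2.310 kW = 65.15 kW.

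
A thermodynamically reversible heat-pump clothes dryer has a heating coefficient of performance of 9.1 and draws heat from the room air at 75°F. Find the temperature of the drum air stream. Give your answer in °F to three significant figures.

141 °F

COP_HP = T_H/(T_H − T_C) rearranges to T_H = COP·T_C/(COP − 1).
With T_C = 297.04 K, T_H = 9.1 × 297.04/8.100 = 333.71 K.
Converting, 333.71 K = 141.01°F.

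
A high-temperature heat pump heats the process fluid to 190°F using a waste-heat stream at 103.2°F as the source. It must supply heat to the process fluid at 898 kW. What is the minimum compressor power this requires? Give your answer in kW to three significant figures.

In absolute terms T_C = 312.71 K and T_H = 360.93 K, so ΔT = 48.22 K.
COP_Carnot = T_H/ΔT = 360.93/48.22 = 7.485.
Ẇ_min = Q̇/COP_Carnot = 898.0/7.485 = 120.0 kW.

120 kW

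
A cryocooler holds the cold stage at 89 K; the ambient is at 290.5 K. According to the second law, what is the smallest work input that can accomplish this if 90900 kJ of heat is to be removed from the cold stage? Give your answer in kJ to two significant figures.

210000 kJ

The reservoir spacing is ΔT = 290.5 − 89 = 201.5 K.
The reversible limit is COP_R = T_C/ΔT = 0.4417, so W_min = Q_C/COP = Q_C·ΔT/T_C.
W_min = 90900 × 201.5/89.00 = 205800 kJ.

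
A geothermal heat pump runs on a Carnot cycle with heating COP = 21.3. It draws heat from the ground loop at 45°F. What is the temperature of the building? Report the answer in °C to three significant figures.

21.0 °C

COP_HP = T_H/(T_H − T_C) rearranges to T_H = COP·T_C/(COP − 1).
With T_C = 280.37 K, T_H = 21.3 × 280.37/20.30 = 294.18 K.
Converting, 294.18 K = 21.03°C.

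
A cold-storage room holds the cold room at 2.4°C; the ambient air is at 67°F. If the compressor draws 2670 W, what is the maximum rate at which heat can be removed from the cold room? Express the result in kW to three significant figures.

43.2 kW

In absolute terms T_C = 275.55 K and T_H = 292.59 K, so ΔT = 17.04 K.
COP_Carnot = T_C/ΔT = 275.55/17.04 = 16.17.
Q̇_max = COP_Carnot × Ẇ = 16.17 × 2670 W = 43160 W = 43.16 kW.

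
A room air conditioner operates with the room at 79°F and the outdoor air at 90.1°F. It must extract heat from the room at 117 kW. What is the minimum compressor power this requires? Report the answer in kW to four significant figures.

In absolute terms T_C = 299.26 K and T_H = 305.43 K, so ΔT = 6.167 K.
COP_Carnot = T_C/ΔT = 299.26/6.167 = 48.53.
Ẇ_min = Q̇/COP_Carnot = 117.0/48.53 = 2.411 kW.

2.411 kW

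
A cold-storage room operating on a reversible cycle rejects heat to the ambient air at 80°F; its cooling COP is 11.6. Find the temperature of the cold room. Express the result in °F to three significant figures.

For a Carnot refrigerator COP_R = T_C/(T_H − T_C), so T_C = COP·T_H/(1 + COP).
With T_H = 299.82 K, T_C = 11.6 × 299.82/12.60 = 276.02 K.
Converting, 276.02 K = 37.17°F.

37.2 °F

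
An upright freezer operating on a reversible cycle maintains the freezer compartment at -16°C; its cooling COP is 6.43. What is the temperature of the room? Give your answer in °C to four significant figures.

COP_R = T_C/(T_H − T_C) gives T_H − T_C = T_C/COP.
With T_C = 257.15 K, T_H = 257.15 × (1 + 1/6.43) = 297.14 K.
Converting, 297.14 K = 23.99°C.

23.99 °C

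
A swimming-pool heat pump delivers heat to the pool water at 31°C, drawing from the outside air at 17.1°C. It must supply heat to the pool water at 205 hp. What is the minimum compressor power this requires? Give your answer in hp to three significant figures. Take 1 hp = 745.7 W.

In absolute terms T_C = 290.25 K and T_H = 304.15 K, so ΔT = 13.90 K.
COP_Carnot = T_H/ΔT = 304.15/13.90 = 21.88.
Ẇ_min = Q̇/COP_Carnot = 205.0/21.88 = 9.369 hp.

9.37 hp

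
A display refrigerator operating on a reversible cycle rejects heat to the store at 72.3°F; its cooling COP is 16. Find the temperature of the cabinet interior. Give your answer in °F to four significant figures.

For a Carnot refrigerator COP_R = T_C/(T_H − T_C), so T_C = COP·T_H/(1 + COP).
With T_H = 295.54 K, T_C = 16 × 295.54/17.00 = 278.15 K.
Converting, 278.15 K = 41.01°F.

41.01 °F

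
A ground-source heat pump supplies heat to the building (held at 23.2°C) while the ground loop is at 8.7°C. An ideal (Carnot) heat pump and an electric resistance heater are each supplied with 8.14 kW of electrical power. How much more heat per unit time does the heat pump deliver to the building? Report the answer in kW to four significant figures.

In absolute terms T_C = 281.85 K and T_H = 296.35 K, so ΔT = 14.50 K.
COP_Carnot = T_H/ΔT = 296.35/14.50 = 20.44.
The heat pump delivers Q̇_H = COP × Ẇ = 166.4 kW; the resistance heater delivers Ẇ = 8.140 kW.
Extra = (COP − 1)·Ẇ = 158.2 kW.

158.2 kW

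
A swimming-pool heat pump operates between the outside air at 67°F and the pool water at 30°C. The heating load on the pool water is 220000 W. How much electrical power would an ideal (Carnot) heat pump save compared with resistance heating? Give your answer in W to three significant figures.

212000 W

In absolute terms T_C = 292.59 K and T_H = 303.15 K, so ΔT = 10.56 K.
COP_Carnot = T_H/ΔT = 303.15/10.56 = 28.72.
Resistance heating needs Ẇ_res = Q̇_H = 220000 W; the reversible heat pump needs only Ẇ_hp = Q̇_H/COP = 7660 W.
Saving = 220000 − 7660 = 212300 W.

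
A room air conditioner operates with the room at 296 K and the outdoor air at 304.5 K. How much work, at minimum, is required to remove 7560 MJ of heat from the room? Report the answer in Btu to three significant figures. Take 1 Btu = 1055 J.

The reservoir spacing is ΔT = 304.5 − 296 = 8.500 K.
The reversible limit is COP_R = T_C/ΔT = 34.82, so W_min = Q_C/COP = Q_C·ΔT/T_C.
W_min = 7560 × 8.500/296.00 = 217.1 MJ = 205800 Btu.

206000 Btu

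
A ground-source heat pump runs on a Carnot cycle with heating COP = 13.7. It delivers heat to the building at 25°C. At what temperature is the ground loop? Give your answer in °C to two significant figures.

COP_HP = T_H/(T_H − T_C) gives T_H − T_C = T_H/COP.
With T_H = 298.15 K, T_C = 298.15 × (1 − 1/13.7) = 276.39 K.
Converting, 276.39 K = 3.24°C.

3.2 °C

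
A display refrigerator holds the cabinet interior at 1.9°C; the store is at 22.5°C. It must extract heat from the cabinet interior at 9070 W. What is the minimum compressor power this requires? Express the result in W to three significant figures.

In absolute terms T_C = 275.05 K and T_H = 295.65 K, so ΔT = 20.60 K.
COP_Carnot = T_C/ΔT = 275.05/20.60 = 13.35.
Ẇ_min = Q̇/COP_Carnot = 9070/13.35 = 679.3 W.

679 W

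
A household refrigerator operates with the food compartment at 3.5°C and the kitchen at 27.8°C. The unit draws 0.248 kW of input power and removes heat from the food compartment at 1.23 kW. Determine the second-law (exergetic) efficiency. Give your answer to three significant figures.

COP_actual = Q̇_C/Ẇ = 1.230/0.2480 = 4.960.
In absolute terms T_C = 276.65 K and T_H = 300.95 K, so ΔT = 24.30 K.
COP_Carnot = T_C/ΔT = 276.65/24.30 = 11.38.
η_II = COP_actual/COP_Carnot = 4.960/11.38 = 0.4356.

0.436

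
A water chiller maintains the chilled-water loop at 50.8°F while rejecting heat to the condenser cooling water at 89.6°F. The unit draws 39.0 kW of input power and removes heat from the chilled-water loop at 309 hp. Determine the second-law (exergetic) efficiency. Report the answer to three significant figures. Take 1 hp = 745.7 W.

Converting, Q̇_C = 309.0 hp = 230.4 kW, so COP_actual = Q̇_C/Ẇ = 230.4/39.00 = 5.908.
In absolute terms T_C = 283.59 K and T_H = 305.15 K, so ΔT = 21.56 K.
COP_Carnot = T_C/ΔT = 283.59/21.56 = 13.16.
η_II = COP_actual/COP_Carnot = 5.908/13.16 = 0.4491.

0.449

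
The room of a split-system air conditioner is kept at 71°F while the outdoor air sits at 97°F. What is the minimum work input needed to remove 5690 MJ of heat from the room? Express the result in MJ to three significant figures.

279 MJ

In absolute terms T_C = 294.82 K and T_H = 309.26 K, so ΔT = 14.44 K.
The reversible limit is COP_R = T_C/ΔT = 20.41, so W_min = Q_C/COP = Q_C·ΔT/T_C.
W_min = 5690 × 14.44/294.82 = 278.8 MJ.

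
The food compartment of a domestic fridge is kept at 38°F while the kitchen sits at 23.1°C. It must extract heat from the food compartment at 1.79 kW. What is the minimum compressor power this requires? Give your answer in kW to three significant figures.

In absolute terms T_C = 276.48 K and T_H = 296.25 K, so ΔT = 19.77 K.
COP_Carnot = T_C/ΔT = 276.48/19.77 = 13.99.
Ẇ_min = Q̇/COP_Carnot = 1.790/13.99 = 0.1280 kW.

0.128 kW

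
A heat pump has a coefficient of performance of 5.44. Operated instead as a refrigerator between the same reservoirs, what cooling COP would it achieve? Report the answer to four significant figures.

4.440

Since Q_H = Q_C + W for any cycle, COP_R = Q_C/W = Q_H/W − 1.
COP_R = 5.44 − 1 = 4.44.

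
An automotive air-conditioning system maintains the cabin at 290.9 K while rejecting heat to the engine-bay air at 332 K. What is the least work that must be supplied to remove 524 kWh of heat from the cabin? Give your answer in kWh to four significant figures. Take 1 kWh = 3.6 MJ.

74.03 kWh

The reservoir spacing is ΔT = 332 − 290.9 = 41.10 K.
The reversible limit is COP_R = T_C/ΔT = 7.078, so W_min = Q_C/COP = Q_C·ΔT/T_C.
W_min = 524.0 × 41.10/290.90 = 74.03 kWh.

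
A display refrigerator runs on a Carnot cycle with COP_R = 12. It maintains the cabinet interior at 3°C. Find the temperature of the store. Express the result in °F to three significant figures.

78.8 °F

COP_R = T_C/(T_H − T_C) gives T_H − T_C = T_C/COP.
With T_C = 276.15 K, T_H = 276.15 × (1 + 1/12) = 299.16 K.
Converting, 299.16 K = 78.82°F.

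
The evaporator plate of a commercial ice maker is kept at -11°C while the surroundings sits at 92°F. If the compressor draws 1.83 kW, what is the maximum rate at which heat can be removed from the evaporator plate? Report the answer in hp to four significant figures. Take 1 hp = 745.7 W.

In absolute terms T_C = 262.15 K and T_H = 306.48 K, so ΔT = 44.33 K.
COP_Carnot = T_C/ΔT = 262.15/44.33 = 5.913.
Q̇_max = COP_Carnot × Ẇ = 5.913 × 1.830 kW = 10.82 kW = 14.51 hp.

14.51 hp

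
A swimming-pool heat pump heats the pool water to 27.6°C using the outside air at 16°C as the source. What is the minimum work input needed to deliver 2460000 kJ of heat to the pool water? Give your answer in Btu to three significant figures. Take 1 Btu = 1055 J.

89900 Btu

In absolute terms T_C = 289.15 K and T_H = 300.75 K, so ΔT = 11.60 K.
The reversible limit is COP_HP = T_H/ΔT = 25.93, so W_min = Q_H/COP = Q_H·ΔT/T_H.
W_min = 2460000 × 11.60/300.75 = 94880 kJ = 89940 Btu.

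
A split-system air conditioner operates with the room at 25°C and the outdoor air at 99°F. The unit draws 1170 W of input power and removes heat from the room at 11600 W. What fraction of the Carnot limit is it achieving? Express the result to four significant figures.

COP_actual = Q̇_C/Ẇ = 11600/1170 = 9.915.
In absolute terms T_C = 298.15 K and T_H = 310.37 K, so ΔT = 12.22 K.
COP_Carnot = T_C/ΔT = 298.15/12.22 = 24.39.
η_II = COP_actual/COP_Carnot = 9.915/24.39 = 0.4064.

0.4064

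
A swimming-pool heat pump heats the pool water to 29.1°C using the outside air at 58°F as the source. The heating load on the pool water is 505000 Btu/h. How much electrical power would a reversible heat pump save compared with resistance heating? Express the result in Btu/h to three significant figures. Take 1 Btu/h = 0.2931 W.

In absolute terms T_C = 287.59 K and T_H = 302.25 K, so ΔT = 14.66 K.
COP_Carnot = T_H/ΔT = 302.25/14.66 = 20.62.
Resistance heating needs Ẇ_res = Q̇_H = 505000 Btu/h; the reversible heat pump needs only Ẇ_hp = Q̇_H/COP = 24490 Btu/h.
Saving = 505000 − 24490 = 480500 Btu/h.

481000 Btu/h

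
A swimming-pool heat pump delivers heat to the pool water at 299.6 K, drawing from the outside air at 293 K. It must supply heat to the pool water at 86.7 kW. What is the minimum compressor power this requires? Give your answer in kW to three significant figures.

1.91 kW

The reservoir spacing is ΔT = 299.6 − 293 = 6.600 K.
COP_Carnot = T_H/ΔT = 299.60/6.600 = 45.39.
Ẇ_min = Q̇/COP_Carnot = 86.70/45.39 = 1.910 kW.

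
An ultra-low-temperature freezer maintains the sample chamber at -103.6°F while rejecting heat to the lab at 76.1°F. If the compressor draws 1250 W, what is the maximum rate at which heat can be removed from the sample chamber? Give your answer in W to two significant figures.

2500 W

In absolute terms T_C = 197.82 K and T_H = 297.65 K, so ΔT = 99.83 K.
COP_Carnot = T_C/ΔT = 197.82/99.83 = 1.981.
Q̇_max = COP_Carnot × Ẇ = 1.981 × 1250 W = 2477 W.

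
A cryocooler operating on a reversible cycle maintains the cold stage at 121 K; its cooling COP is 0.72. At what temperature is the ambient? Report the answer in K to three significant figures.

289 K

COP_R = T_C/(T_H − T_C) gives T_H − T_C = T_C/COP.
With T_C = 121.00 K, T_H = 121.00 × (1 + 1/0.72) = 289.06 K.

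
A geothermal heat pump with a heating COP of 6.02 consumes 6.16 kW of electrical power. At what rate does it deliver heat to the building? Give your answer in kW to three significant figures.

37.1 kW

Q̇_H = COP_HP × Ẇ = 6.02 × 6.160 = 37.08 kW.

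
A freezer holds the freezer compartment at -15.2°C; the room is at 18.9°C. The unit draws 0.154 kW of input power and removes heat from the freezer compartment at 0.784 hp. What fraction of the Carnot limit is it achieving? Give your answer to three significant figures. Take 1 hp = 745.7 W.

Converting, Q̇_C = 0.7840 hp = 0.5846 kW, so COP_actual = Q̇_C/Ẇ = 0.5846/0.1540 = 3.796.
In absolute terms T_C = 257.95 K and T_H = 292.05 K, so ΔT = 34.10 K.
COP_Carnot = T_C/ΔT = 257.95/34.10 = 7.565.
η_II = COP_actual/COP_Carnot = 3.796/7.565 = 0.5019.

0.502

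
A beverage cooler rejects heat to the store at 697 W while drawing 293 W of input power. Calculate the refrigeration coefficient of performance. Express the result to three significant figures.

1.38

The first law gives Q̇_H = Q̇_C + Ẇ, so the three rates are Q̇_C = 404.0, Q̇_H = 697.0, Ẇ = 293.0 W.
COP_R = Q̇_C/Ẇ = 404.0/293.0 = 1.379.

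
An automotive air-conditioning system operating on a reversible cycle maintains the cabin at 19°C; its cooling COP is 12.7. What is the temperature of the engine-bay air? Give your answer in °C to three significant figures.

42.0 °C

COP_R = T_C/(T_H − T_C) gives T_H − T_C = T_C/COP.
With T_C = 292.15 K, T_H = 292.15 × (1 + 1/12.7) = 315.15 K.
Converting, 315.15 K = 42.00°C.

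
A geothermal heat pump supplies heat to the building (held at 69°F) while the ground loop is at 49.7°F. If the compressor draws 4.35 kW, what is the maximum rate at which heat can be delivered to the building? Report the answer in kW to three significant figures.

119 kW

In absolute terms T_C = 282.98 K and T_H = 293.71 K, so ΔT = 10.72 K.
COP_Carnot = T_H/ΔT = 293.71/10.72 = 27.39.
Q̇_max = COP_Carnot × Ẇ = 27.39 × 4.350 kW = 119.2 kW.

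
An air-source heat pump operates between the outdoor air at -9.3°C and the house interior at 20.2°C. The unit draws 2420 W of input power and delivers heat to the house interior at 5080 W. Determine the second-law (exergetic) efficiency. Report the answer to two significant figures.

COP_actual = Q̇_H/Ẇ = 5080/2420 = 2.099.
In absolute terms T_C = 263.85 K and T_H = 293.35 K, so ΔT = 29.50 K.
COP_Carnot = T_H/ΔT = 293.35/29.50 = 9.944.
η_II = COP_actual/COP_Carnot = 2.099/9.944 = 0.2111.

0.21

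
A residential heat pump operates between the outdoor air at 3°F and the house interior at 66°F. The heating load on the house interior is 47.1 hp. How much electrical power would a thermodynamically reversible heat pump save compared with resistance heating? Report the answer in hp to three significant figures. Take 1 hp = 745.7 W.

41.5 hp

In absolute terms T_C = 257.04 K and T_H = 292.04 K, so ΔT = 35.00 K.
COP_Carnot = T_H/ΔT = 292.04/35.00 = 8.344.
Resistance heating needs Ẇ_res = Q̇_H = 47.10 hp; the reversible heat pump needs only Ẇ_hp = Q̇_H/COP = 5.645 hp.
Saving = 47.10 − 5.645 = 41.46 hp.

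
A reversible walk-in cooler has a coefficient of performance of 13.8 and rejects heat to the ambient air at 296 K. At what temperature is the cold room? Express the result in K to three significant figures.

For a Carnot refrigerator COP_R = T_C/(T_H − T_C), so T_C = COP·T_H/(1 + COP).
With T_H = 296.00 K, T_C = 13.8 × 296.00/14.80 = 276.00 K.

276 K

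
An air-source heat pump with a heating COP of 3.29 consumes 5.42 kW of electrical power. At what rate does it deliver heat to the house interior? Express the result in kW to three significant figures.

17.8 kW

Q̇_H = COP_HP × Ẇ = 3.29 × 5.420 = 17.83 kW.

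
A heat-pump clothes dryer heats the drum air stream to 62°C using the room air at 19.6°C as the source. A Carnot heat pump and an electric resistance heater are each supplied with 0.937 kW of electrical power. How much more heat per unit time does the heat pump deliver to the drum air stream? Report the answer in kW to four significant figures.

In absolute terms T_C = 292.75 K and T_H = 335.15 K, so ΔT = 42.40 K.
COP_Carnot = T_H/ΔT = 335.15/42.40 = 7.904.
The heat pump delivers Q̇_H = COP × Ẇ = 7.406 kW; the resistance heater delivers Ẇ = 0.9370 kW.
Extra = (COP − 1)·Ẇ = 6.469 kW.

6.469 kW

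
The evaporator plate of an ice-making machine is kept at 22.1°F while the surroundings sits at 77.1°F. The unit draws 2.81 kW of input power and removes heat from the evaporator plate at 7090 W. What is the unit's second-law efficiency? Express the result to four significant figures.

0.2880

Converting, Q̇_C = 7090 W = 7.090 kW, so COP_actual = Q̇_C/Ẇ = 7.090/2.810 = 2.523.
In absolute terms T_C = 267.65 K and T_H = 298.21 K, so ΔT = 30.56 K.
COP_Carnot = T_C/ΔT = 267.65/30.56 = 8.759.
η_II = COP_actual/COP_Carnot = 2.523/8.759 = 0.2880.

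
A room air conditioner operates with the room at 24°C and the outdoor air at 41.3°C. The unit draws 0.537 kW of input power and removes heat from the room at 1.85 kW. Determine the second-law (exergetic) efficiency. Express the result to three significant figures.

COP_actual = Q̇_C/Ẇ = 1.850/0.5370 = 3.445.
In absolute terms T_C = 297.15 K and T_H = 314.45 K, so ΔT = 17.30 K.
COP_Carnot = T_C/ΔT = 297.15/17.30 = 17.18.
η_II = COP_actual/COP_Carnot = 3.445/17.18 = 0.2006.

0.201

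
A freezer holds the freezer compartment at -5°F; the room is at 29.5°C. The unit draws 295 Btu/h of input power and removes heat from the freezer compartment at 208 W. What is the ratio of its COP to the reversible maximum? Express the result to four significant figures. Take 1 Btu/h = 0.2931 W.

Converting, Q̇_C = 208.0 W = 709.7 Btu/h, so COP_actual = Q̇_C/Ẇ = 709.7/295.0 = 2.406.
In absolute terms T_C = 252.59 K and T_H = 302.65 K, so ΔT = 50.06 K.
COP_Carnot = T_C/ΔT = 252.59/50.06 = 5.046.
η_II = COP_actual/COP_Carnot = 2.406/5.046 = 0.4767.

0.4767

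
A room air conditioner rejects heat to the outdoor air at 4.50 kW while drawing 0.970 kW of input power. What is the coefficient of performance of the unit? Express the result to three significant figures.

The first law gives Q̇_H = Q̇_C + Ẇ, so the three rates are Q̇_C = 3.530, Q̇_H = 4.500, Ẇ = 0.9700 kW.
COP_R = Q̇_C/Ẇ = 3.530/0.9700 = 3.639.

3.64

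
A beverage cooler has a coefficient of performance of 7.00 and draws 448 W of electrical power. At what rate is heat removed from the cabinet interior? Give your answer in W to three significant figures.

Q̇_C = COP × Ẇ = 7.00 × 448.0 = 3136 W.

3140 W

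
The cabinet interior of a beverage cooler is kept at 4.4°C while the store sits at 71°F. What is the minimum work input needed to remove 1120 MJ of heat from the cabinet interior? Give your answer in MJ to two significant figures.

70 MJ

In absolute terms T_C = 277.55 K and T_H = 294.82 K, so ΔT = 17.27 K.
The reversible limit is COP_R = T_C/ΔT = 16.07, so W_min = Q_C/COP = Q_C·ΔT/T_C.
W_min = 1120 × 17.27/277.55 = 69.68 MJ.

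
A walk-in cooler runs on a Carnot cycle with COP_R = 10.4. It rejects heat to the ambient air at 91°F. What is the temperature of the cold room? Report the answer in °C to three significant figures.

For a Carnot refrigerator COP_R = T_C/(T_H − T_C), so T_C = COP·T_H/(1 + COP).
With T_H = 305.93 K, T_C = 10.4 × 305.93/11.40 = 279.09 K.
Converting, 279.09 K = 5.94°C.

5.94 °C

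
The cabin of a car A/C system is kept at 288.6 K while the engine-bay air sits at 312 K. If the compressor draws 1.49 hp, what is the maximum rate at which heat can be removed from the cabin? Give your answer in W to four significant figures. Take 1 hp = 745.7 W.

The reservoir spacing is ΔT = 312 − 288.6 = 23.40 K.
COP_Carnot = T_C/ΔT = 288.60/23.40 = 12.33.
Q̇_max = COP_Carnot × Ẇ = 12.33 × 1.490 hp = 18.38 hp = 13700 W.

13700 W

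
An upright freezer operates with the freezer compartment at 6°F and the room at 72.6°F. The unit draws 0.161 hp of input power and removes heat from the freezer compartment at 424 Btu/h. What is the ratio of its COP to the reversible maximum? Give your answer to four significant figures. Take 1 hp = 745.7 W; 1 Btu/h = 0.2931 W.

0.1480

Converting, Q̇_C = 424.0 Btu/h = 0.1667 hp, so COP_actual = Q̇_C/Ẇ = 0.1667/0.1610 = 1.035.
In absolute terms T_C = 258.71 K and T_H = 295.71 K, so ΔT = 37.00 K.
COP_Carnot = T_C/ΔT = 258.71/37.00 = 6.992.
η_II = COP_actual/COP_Carnot = 1.035/6.992 = 0.1480.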